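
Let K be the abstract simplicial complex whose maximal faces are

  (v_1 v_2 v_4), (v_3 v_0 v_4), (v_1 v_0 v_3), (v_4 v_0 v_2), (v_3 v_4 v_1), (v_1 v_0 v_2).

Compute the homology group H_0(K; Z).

We work with the vertex ordering v_0 < v_1 < v_2 < v_3 < v_4. The simplices of K, each written with vertices in increasing order, are:

  0-simplices (5): [v_0], [v_1], [v_2], [v_3], [v_4]
  1-simplices (9): [v_0,v_1], [v_0,v_2], [v_0,v_3], [v_0,v_4], [v_1,v_2], [v_1,v_3], [v_1,v_4], [v_2,v_4], [v_3,v_4]
  2-simplices (6): [v_0,v_1,v_2], [v_0,v_1,v_3], [v_0,v_2,v_4], [v_0,v_3,v_4], [v_1,v_2,v_4], [v_1,v_3,v_4]

Hence C_0 ≅ Z^5, C_1 ≅ Z^9, C_2 ≅ Z^6.

The boundary map ∂_1: C_1 → C_0 maps an edge to its endpoints' difference, ∂[p,q] = q − p.
The 5×9 boundary matrix has rank 4 and Smith normal form diag(1,1,1,1).

The boundary map ∂_2: C_2 → C_1 sends each 2-simplex [p,q,r] to [q,r] − [p,r] + [p,q]. For instance
  ∂[v_0,v_1,v_3] = [v_1,v_3] − [v_0,v_3] + [v_0,v_1],
  ∂[v_1,v_2,v_4] = [v_2,v_4] − [v_1,v_4] + [v_1,v_2].
The 9×6 boundary matrix has rank 5 and Smith normal form diag(1,1,1,1,1).

Computing H_k = (kernel of ∂_k) / (image of ∂_{k+1}):

  H_0: rank C_0 − rank ∂_1 = 5 − 4 = 1, and the invariant factors of ∂_1 are all 1, so H_0 ≅ Z.

H_0 ≅ Z.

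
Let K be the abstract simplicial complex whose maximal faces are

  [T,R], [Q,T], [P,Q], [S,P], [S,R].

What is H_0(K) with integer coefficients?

H_0 ≅ Z.

Take the total order P < Q < R < S < T on the vertex set. Then K (dimension 1) consists of the simplices:

  0-simplices (5): P, Q, R, S, T
  1-simplices (5): PQ, PS, QT, RS, RT

Hence C_0 ≅ Z^5, C_1 ≅ Z^5.

Boundary ∂_1: C_1 → C_0 is given by ∂[p,q] = [q] − [p].
The 5×5 boundary matrix has rank 4 and Smith normal form diag(1,1,1,1).

Computing H_k = (kernel of ∂_k) / (image of ∂_{k+1}):

  H_0: rank C_0 − rank ∂_1 = 5 − 4 = 1, and the invariant factors of ∂_1 are all 1, so H_0 = Z.

(K is a triangulation of the circle S^1.)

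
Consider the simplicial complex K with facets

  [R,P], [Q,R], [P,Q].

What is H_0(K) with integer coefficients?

H_0 ≅ Z.

Order the vertices as P < Q < R. Listing each simplex with vertices in this order, K has dimension 1 with simplices:

  0-simplices (3): P, Q, R
  1-simplices (3): PQ, PR, QR

Hence C_0 ≅ Z^3, C_1 ≅ Z^3.

Boundary ∂_1: C_1 → C_0 maps an edge to its endpoints' difference, ∂[p,q] = q − p. For instance
  ∂QR = R − Q.
As a 3×3 matrix over Z this has rank 2, with invariant factors (1,1).

Reading off H_k = ker ∂_k / im ∂_{k+1}:

  H_0: rank C_0 − rank ∂_1 = 3 − 2 = 1, and the invariant factors of ∂_1 are all 1, so H_0 ≅ Z.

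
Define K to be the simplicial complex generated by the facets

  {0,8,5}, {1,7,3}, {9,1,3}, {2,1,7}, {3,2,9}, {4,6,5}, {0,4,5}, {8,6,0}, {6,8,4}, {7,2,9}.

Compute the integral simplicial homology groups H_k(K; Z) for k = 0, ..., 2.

We work with the vertex ordering 0 < 1 < 2 < 3 < 4 < 5 < 6 < 7 < 8 < 9. The simplices of K, each written with vertices in increasing order, are:

  0-simplices (10): [0], [1], [2], [3], [4], [5], [6], [7], [8], [9]
  1-simplices (20): [0,4], [0,5], [0,6], [0,8], [1,2], [1,3], [1,7], [1,9], [2,3], [2,7], [2,9], [3,7], [3,9], [4,5], [4,6], [4,8], [5,6], [5,8], [6,8], [7,9]
  2-simplices (10): [0,4,5], [0,5,8], [0,6,8], [1,2,7], [1,3,7], [1,3,9], [2,3,9], [2,7,9], [4,5,6], [4,6,8]

so the chain groups are C_0 ≅ Z^10, C_1 ≅ Z^20, C_2 ≅ Z^10.

The boundary map ∂_1: C_1 → C_0 maps an edge to its endpoints' difference, ∂[p,q] = q − p. For instance
  ∂[0,8] = [8] − [0].
The resulting 10×20 matrix has rank 8, and its Smith normal form has invariant factors (1,1,1,1,1,1,1,1).

∂_2: C_2 → C_1 sends each 2-simplex [p,q,r] to [q,r] − [p,r] + [p,q]. For instance
  ∂[1,3,9] = [3,9] − [1,9] + [1,3],
  ∂[0,6,8] = [6,8] − [0,8] + [0,6].
The 20×10 boundary matrix has rank 10 and Smith normal form diag(1,1,1,1,1,1,1,1,1,1).

From H_k ≅ ker(∂_k) / im(∂_{k+1}) we obtain:

  H_0: rank C_0 − rank ∂_1 = 10 − 8 = 2, and the invariant factors of ∂_1 are all 1, so H_0 ≅ Z^2.
  H_1: rank ker ∂_1 − rank ∂_2 = (20 − 8) − 10 = 2, and the invariant factors of ∂_2 are all 1, so H_1 ≅ Z^2.
  H_2: rank ker ∂_2 − rank ∂_3 = (10 − 10) − 0 = 0, and there is no ∂_3, so H_2 ≅ 0.

As a check, the Euler characteristic is 10 − 20 + 10 = 0, which agrees with 2 − 2 + 0 = 0.
(K is a triangulation of the disjoint union of the Möbius band and the Möbius band.)

H_0 = Z^2,  H_1 = Z^2,  H_2 = 0.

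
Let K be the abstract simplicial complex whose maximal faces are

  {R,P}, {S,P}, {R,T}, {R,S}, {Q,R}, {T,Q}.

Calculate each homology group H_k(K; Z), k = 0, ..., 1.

K has 5 vertices, 6 edges.
rank ∂_0 = 0, rank ∂_1 = 4 ⇒ b_0 = 5 − 0 − 4 = 1; all invariant factors of ∂_1 are 1 so no torsion. So H_0 ≅ Z.
rank ∂_1 = 4, rank ∂_2 = 0 ⇒ b_1 = 6 − 4 − 0 = 2. So H_1 ≅ Z^2.

H_0 ≅ Z,  H_1 ≅ Z^2.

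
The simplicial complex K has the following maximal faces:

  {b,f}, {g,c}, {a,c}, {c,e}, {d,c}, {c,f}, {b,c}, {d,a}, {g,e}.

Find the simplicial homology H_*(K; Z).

H_0 = Z,  H_1 = Z^3.

Fix the vertex order a < b < c < d < e < f < g and write every simplex with vertices in increasing order. Then dim K = 1 and the simplices of K are:

  0-simplices (7): a, b, c, d, e, f, g
  1-simplices (9): ac, ad, bc, bf, cd, ce, cf, cg, eg

so the chain groups are C_0 ≅ Z^7, C_1 ≅ Z^9.

Boundary ∂_1: C_1 → C_0 sends each edge [p,q] (with p < q) to q − p. For instance
  ∂cg = g − c.
As a 7×9 matrix over Z this has rank 6, with invariant factors (1,1,1,1,1,1).

From H_k ≅ ker(∂_k) / im(∂_{k+1}) we obtain:

  H_0: rank C_0 − rank ∂_1 = 7 − 6 = 1, and the invariant factors of ∂_1 are all 1, so H_0 ≅ Z.
  H_1: rank ker ∂_1 − rank ∂_2 = (9 − 6) − 0 = 3, and there is no ∂_2, so H_1 ≅ Z^3.

As a check, the Euler characteristic is 7 − 9 = -2, which agrees with 1 − 3 = -2.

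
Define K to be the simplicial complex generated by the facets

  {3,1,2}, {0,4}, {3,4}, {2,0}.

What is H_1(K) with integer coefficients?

H_1 = Z.

Fix the vertex order 0 < 1 < 2 < 3 < 4 and write every simplex with vertices in increasing order. Then dim K = 2 and the simplices of K are:

  0-simplices (5): [0], [1], [2], [3], [4]
  1-simplices (6): [0,2], [0,4], [1,2], [1,3], [2,3], [3,4]
  2-simplices (1): [1,2,3]

Hence C_0 ≅ Z^5, C_1 ≅ Z^6, C_2 ≅ Z^1.

Boundary ∂_1: C_1 → C_0 maps an edge to its endpoints' difference, ∂[p,q] = q − p.
The 5×6 boundary matrix has rank 4 and Smith normal form diag(1,1,1,1).

∂_2: C_2 → C_1 sends each 2-simplex [p,q,r] to [q,r] − [p,r] + [p,q]. For instance
  ∂[1,2,3] = [2,3] − [1,3] + [1,2].
This gives a 6×1 integer matrix of rank 1; reducing to Smith normal form yields diagonal entries (1).

Now H_k = ker ∂_k / im ∂_{k+1}, so:

  H_1: rank ker ∂_1 − rank ∂_2 = (6 − 4) − 1 = 1, and the invariant factors of ∂_2 are all 1, so H_1 ≅ Z.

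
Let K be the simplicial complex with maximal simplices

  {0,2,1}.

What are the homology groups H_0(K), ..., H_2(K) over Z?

H_0 ≅ Z,  H_1 = 0,  H_2 = 0.

We work with the vertex ordering 0 < 1 < 2. The simplices of K, each written with vertices in increasing order, are:

  0-simplices (3): [0], [1], [2]
  1-simplices (3): [0,1], [0,2], [1,2]
  2-simplices (1): [0,1,2]

giving chain groups C_0 ≅ Z^3, C_1 ≅ Z^3, C_2 ≅ Z^1.

Boundary ∂_1: C_1 → C_0 is given by ∂[p,q] = [q] − [p].
The resulting 3×3 matrix has rank 2, and its Smith normal form has invariant factors (1,1).

Boundary ∂_2: C_2 → C_1 acts by ∂[p,q,r] = [q,r] − [p,r] + [p,q]. For instance
  ∂[0,1,2] = [1,2] − [0,2] + [0,1].
The resulting 3×1 matrix has rank 1, and its Smith normal form has invariant factors (1).

Reading off H_k = ker ∂_k / im ∂_{k+1}:

  H_0: rank C_0 − rank ∂_1 = 3 − 2 = 1, and the invariant factors of ∂_1 are all 1, so H_0 = Z.
  H_1: rank ker ∂_1 − rank ∂_2 = (3 − 2) − 1 = 0, and the invariant factors of ∂_2 are all 1, so H_1 = 0.
  H_2: rank ker ∂_2 − rank ∂_3 = (1 − 1) − 0 = 0, and there is no ∂_3, so H_2 = 0.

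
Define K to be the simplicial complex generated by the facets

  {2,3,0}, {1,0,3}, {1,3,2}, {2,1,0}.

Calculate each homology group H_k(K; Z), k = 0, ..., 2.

H_0 = Z,  H_1 = 0,  H_2 = Z.

Take the total order 0 < 1 < 2 < 3 on the vertex set. Then K (dimension 2) consists of the simplices:

  0-simplices (4): [0], [1], [2], [3]
  1-simplices (6): [0,1], [0,2], [0,3], [1,2], [1,3], [2,3]
  2-simplices (4): [0,1,2], [0,1,3], [0,2,3], [1,2,3]

giving chain groups C_0 ≅ Z^4, C_1 ≅ Z^6, C_2 ≅ Z^4.

Boundary ∂_1: C_1 → C_0 sends each edge [p,q] (with p < q) to q − p. For instance
  ∂[2,3] = [3] − [2].
As a 4×6 matrix over Z this has rank 3, with invariant factors (1,1,1).

The boundary map ∂_2: C_2 → C_1 sends each 2-simplex [p,q,r] to [q,r] − [p,r] + [p,q]. For instance
  ∂[0,1,2] = [1,2] − [0,2] + [0,1],
  ∂[0,2,3] = [2,3] − [0,3] + [0,2].
This gives a 6×4 integer matrix of rank 3; reducing to Smith normal form yields diagonal entries (1,1,1).

Reading off H_k = ker ∂_k / im ∂_{k+1}:

  H_0: rank C_0 − rank ∂_1 = 4 − 3 = 1, and the invariant factors of ∂_1 are all 1, so H_0 = Z.
  H_1: rank ker ∂_1 − rank ∂_2 = (6 − 3) − 3 = 0, and the invariant factors of ∂_2 are all 1, so H_1 = 0.
  H_2: rank ker ∂_2 − rank ∂_3 = (4 − 3) − 0 = 1, and there is no ∂_3, so H_2 = Z.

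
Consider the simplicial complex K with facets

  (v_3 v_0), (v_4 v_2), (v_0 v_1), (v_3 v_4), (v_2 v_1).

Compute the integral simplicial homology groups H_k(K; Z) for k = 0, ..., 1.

H_0 = Z,  H_1 = Z.

Take the total order v_0 < v_1 < v_2 < v_3 < v_4 on the vertex set. Then K (dimension 1) consists of the simplices:

  0-simplices (5): [v_0], [v_1], [v_2], [v_3], [v_4]
  1-simplices (5): [v_0,v_1], [v_0,v_3], [v_1,v_2], [v_2,v_4], [v_3,v_4]

so the chain groups are C_0 ≅ Z^5, C_1 ≅ Z^5.

The boundary map ∂_1: C_1 → C_0 maps an edge to its endpoints' difference, ∂[p,q] = q − p. For instance
  ∂[v_1,v_2] = [v_2] − [v_1].
The resulting 5×5 matrix has rank 4, and its Smith normal form has invariant factors (1,1,1,1).

Computing H_k = (kernel of ∂_k) / (image of ∂_{k+1}):

  H_0: rank C_0 − rank ∂_1 = 5 − 4 = 1, and the invariant factors of ∂_1 are all 1, so H_0 = Z.
  H_1: rank ker ∂_1 − rank ∂_2 = (5 − 4) − 0 = 1, and there is no ∂_2, so H_1 = Z.

(K is a triangulation of the circle S^1.)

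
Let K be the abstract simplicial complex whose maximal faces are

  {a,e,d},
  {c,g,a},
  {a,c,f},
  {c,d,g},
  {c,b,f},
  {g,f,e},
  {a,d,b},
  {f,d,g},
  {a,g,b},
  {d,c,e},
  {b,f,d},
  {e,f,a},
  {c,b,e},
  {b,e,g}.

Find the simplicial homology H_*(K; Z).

H_0 = Z,  H_1 = Z^2,  H_2 = Z.

We work with the vertex ordering a < b < c < d < e < f < g. The simplices of K, each written with vertices in increasing order, are:

  0-simplices (7): a, b, c, d, e, f, g
  1-simplices (21): ab, ac, ad, ae, af, ag, bc, bd, be, bf, bg, cd, ce, cf, cg, de, df, dg, ef, eg, fg
  2-simplices (14): abd, abg, acf, acg, ade, aef, bce, bcf, bdf, beg, cde, cdg, dfg, efg

so the chain groups are C_0 ≅ Z^7, C_1 ≅ Z^21, C_2 ≅ Z^14.

∂_1: C_1 → C_0 is given by ∂[p,q] = [q] − [p]. For instance
  ∂bg = g − b.
The 7×21 boundary matrix has rank 6 and Smith normal form diag(1,1,1,1,1,1).

Boundary ∂_2: C_2 → C_1 sends each 2-simplex [p,q,r] to [q,r] − [p,r] + [p,q]. For instance
  ∂bdf = df − bf + bd,
  ∂aef = ef − af + ae.
The 21×14 boundary matrix has rank 13 and Smith normal form diag(1,1,1,1,1,1,1,1,1,1,1,1,1).

Computing H_k = (kernel of ∂_k) / (image of ∂_{k+1}):

  H_0: rank C_0 − rank ∂_1 = 7 − 6 = 1, and the invariant factors of ∂_1 are all 1, so H_0 = Z.
  H_1: rank ker ∂_1 − rank ∂_2 = (21 − 6) − 13 = 2, and the invariant factors of ∂_2 are all 1, so H_1 = Z^2.
  H_2: rank ker ∂_2 − rank ∂_3 = (14 − 13) − 0 = 1, and there is no ∂_3, so H_2 = Z.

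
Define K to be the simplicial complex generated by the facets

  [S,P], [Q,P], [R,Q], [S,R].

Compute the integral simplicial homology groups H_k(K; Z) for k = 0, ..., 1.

Take the total order P < Q < R < S on the vertex set. Then K (dimension 1) consists of the simplices:

  0-simplices (4): P, Q, R, S
  1-simplices (4): PQ, PS, QR, RS

so the chain groups are C_0 ≅ Z^4, C_1 ≅ Z^4.

∂_1: C_1 → C_0 maps an edge to its endpoints' difference, ∂[p,q] = q − p. For instance
  ∂RS = S − R.
The resulting 4×4 matrix has rank 3, and its Smith normal form has invariant factors (1,1,1).

Now H_k = ker ∂_k / im ∂_{k+1}, so:

  H_0: rank C_0 − rank ∂_1 = 4 − 3 = 1, and the invariant factors of ∂_1 are all 1, so H_0 ≅ Z.
  H_1: rank ker ∂_1 − rank ∂_2 = (4 − 3) − 0 = 1, and there is no ∂_2, so H_1 ≅ Z.

H_0 ≅ Z,  H_1 ≅ Z.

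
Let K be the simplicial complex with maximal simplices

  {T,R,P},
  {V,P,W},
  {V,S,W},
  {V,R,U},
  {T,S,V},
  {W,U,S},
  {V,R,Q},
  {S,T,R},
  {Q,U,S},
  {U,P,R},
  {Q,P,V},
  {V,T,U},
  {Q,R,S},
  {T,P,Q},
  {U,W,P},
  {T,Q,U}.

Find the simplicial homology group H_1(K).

Fix the vertex order P < Q < R < S < T < U < V < W and write every simplex with vertices in increasing order. Then dim K = 2 and the simplices of K are:

  0-simplices (8): P, Q, R, S, T, U, V, W
  1-simplices (24): PQ, PR, PT, PU, PV, PW, QR, QS, QT, QU, QV, RS, RT, RU, RV, ST, SU, SV, SW, TU, TV, UV, UW, VW
  2-simplices (16): PQT, PQV, PRT, PRU, PUW, PVW, QRS, QRV, QSU, QTU, RST, RUV, STV, SUW, SVW, TUV

Hence C_0 ≅ Z^8, C_1 ≅ Z^24, C_2 ≅ Z^16.

The boundary map ∂_1: C_1 → C_0 is given by ∂[p,q] = [q] − [p].
This gives a 8×24 integer matrix of rank 7; reducing to Smith normal form yields diagonal entries (1,1,1,1,1,1,1).

The boundary map ∂_2: C_2 → C_1 maps a triangle to the signed sum of its edges. For instance
  ∂QRS = RS − QS + QR,
  ∂SVW = VW − SW + SV.
The 24×16 boundary matrix has rank 15 and Smith normal form diag(1,1,1,1,1,1,1,1,1,1,1,1,1,1,1).

From H_k ≅ ker(∂_k) / im(∂_{k+1}) we obtain:

  H_1: rank ker ∂_1 − rank ∂_2 = (24 − 7) − 15 = 2, and the invariant factors of ∂_2 are all 1, so H_1 ≅ Z^2.

H_1 = Z^2.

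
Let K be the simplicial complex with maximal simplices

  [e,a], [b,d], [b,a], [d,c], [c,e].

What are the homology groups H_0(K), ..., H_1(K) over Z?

K has 5 vertices, 5 edges.
rank ∂_0 = 0, rank ∂_1 = 4 ⇒ b_0 = 5 − 0 − 4 = 1; all invariant factors of ∂_1 are 1 so no torsion. So H_0 ≅ Z.
rank ∂_1 = 4, rank ∂_2 = 0 ⇒ b_1 = 5 − 4 − 0 = 1. So H_1 ≅ Z.

H_0 = Z,  H_1 = Z.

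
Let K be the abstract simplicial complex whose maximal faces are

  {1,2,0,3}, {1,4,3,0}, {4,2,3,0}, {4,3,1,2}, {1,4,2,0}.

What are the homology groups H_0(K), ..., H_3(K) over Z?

We work with the vertex ordering 0 < 1 < 2 < 3 < 4. The simplices of K, each written with vertices in increasing order, are:

  0-simplices (5): [0], [1], [2], [3], [4]
  1-simplices (10): [0,1], [0,2], [0,3], [0,4], [1,2], [1,3], [1,4], [2,3], [2,4], [3,4]
  2-simplices (10): [0,1,2], [0,1,3], [0,1,4], [0,2,3], [0,2,4], [0,3,4], [1,2,3], [1,2,4], [1,3,4], [2,3,4]
  3-simplices (5): [0,1,2,3], [0,1,2,4], [0,1,3,4], [0,2,3,4], [1,2,3,4]

Hence C_0 ≅ Z^5, C_1 ≅ Z^10, C_2 ≅ Z^10, C_3 ≅ Z^5.

∂_1: C_1 → C_0 sends each edge [p,q] (with p < q) to q − p. For instance
  ∂[1,3] = [3] − [1].
This gives a 5×10 integer matrix of rank 4; reducing to Smith normal form yields diagonal entries (1,1,1,1).

The boundary map ∂_2: C_2 → C_1 maps a triangle to the signed sum of its edges. For instance
  ∂[0,1,3] = [1,3] − [0,3] + [0,1],
  ∂[0,2,4] = [2,4] − [0,4] + [0,2].
This gives a 10×10 integer matrix of rank 6; reducing to Smith normal form yields diagonal entries (1,1,1,1,1,1).

Boundary ∂_3: C_3 → C_2 sends each 3-simplex σ to the alternating sum Σ_i (−1)^i (σ with its i-th vertex removed). For instance
  ∂[0,1,2,3] = [1,2,3] − [0,2,3] + [0,1,3] − [0,1,2],
  ∂[0,1,2,4] = [1,2,4] − [0,2,4] + [0,1,4] − [0,1,2].
The 10×5 boundary matrix has rank 4 and Smith normal form diag(1,1,1,1).

From H_k ≅ ker(∂_k) / im(∂_{k+1}) we obtain:

  H_0: rank C_0 − rank ∂_1 = 5 − 4 = 1, and the invariant factors of ∂_1 are all 1, so H_0 ≅ Z.
  H_1: rank ker ∂_1 − rank ∂_2 = (10 − 4) − 6 = 0, and the invariant factors of ∂_2 are all 1, so H_1 ≅ 0.
  H_2: rank ker ∂_2 − rank ∂_3 = (10 − 6) − 4 = 0, and the invariant factors of ∂_3 are all 1, so H_2 ≅ 0.
  H_3: rank ker ∂_3 − rank ∂_4 = (5 − 4) − 0 = 1, and there is no ∂_4, so H_3 ≅ Z.

As a check, the Euler characteristic is 5 − 10 + 10 − 5 = 0, which agrees with 1 − 0 + 0 − 1 = 0.

H_0 = Z,  H_1 = 0,  H_2 = 0,  H_3 = Z.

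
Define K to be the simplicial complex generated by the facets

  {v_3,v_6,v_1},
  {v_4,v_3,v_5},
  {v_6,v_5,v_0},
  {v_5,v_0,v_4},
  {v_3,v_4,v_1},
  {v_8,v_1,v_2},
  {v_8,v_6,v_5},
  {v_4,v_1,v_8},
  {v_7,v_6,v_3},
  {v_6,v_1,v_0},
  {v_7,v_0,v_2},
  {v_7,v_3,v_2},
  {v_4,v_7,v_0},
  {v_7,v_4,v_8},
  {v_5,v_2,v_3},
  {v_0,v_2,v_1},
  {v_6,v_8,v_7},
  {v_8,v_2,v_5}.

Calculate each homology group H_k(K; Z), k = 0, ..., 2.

Take the total order v_0 < v_1 < v_2 < v_3 < v_4 < v_5 < v_6 < v_7 < v_8 on the vertex set. Then K (dimension 2) consists of the simplices:

  0-simplices (9): [v_0], [v_1], [v_2], [v_3], [v_4], [v_5], [v_6], [v_7], [v_8]
  1-simplices (27): (27 of them)
  2-simplices (18): (18 of them)

giving chain groups C_0 ≅ Z^9, C_1 ≅ Z^27, C_2 ≅ Z^18.

Boundary ∂_1: C_1 → C_0 is given by ∂[p,q] = [q] − [p]. For instance
  ∂[v_0,v_5] = [v_5] − [v_0].
The 9×27 boundary matrix has rank 8 and Smith normal form diag(1,1,1,1,1,1,1,1).

Boundary ∂_2: C_2 → C_1 maps a triangle to the signed sum of its edges. For instance
  ∂[v_2,v_3,v_5] = [v_3,v_5] − [v_2,v_5] + [v_2,v_3],
  ∂[v_1,v_3,v_4] = [v_3,v_4] − [v_1,v_4] + [v_1,v_3].
As a 27×18 matrix over Z this has rank 17, with invariant factors (1,1,1,1,1,1,1,1,1,1,1,1,1,1,1,1,1).

From H_k ≅ ker(∂_k) / im(∂_{k+1}) we obtain:

  H_0: rank C_0 − rank ∂_1 = 9 − 8 = 1, and the invariant factors of ∂_1 are all 1, so H_0 = Z.
  H_1: rank ker ∂_1 − rank ∂_2 = (27 − 8) − 17 = 2, and the invariant factors of ∂_2 are all 1, so H_1 = Z^2.
  H_2: rank ker ∂_2 − rank ∂_3 = (18 − 17) − 0 = 1, and there is no ∂_3, so H_2 = Z.

As a check, the Euler characteristic is 9 − 27 + 18 = 0, which agrees with 1 − 2 + 1 = 0.

H_0 ≅ Z,  H_1 ≅ Z^2,  H_2 ≅ Z.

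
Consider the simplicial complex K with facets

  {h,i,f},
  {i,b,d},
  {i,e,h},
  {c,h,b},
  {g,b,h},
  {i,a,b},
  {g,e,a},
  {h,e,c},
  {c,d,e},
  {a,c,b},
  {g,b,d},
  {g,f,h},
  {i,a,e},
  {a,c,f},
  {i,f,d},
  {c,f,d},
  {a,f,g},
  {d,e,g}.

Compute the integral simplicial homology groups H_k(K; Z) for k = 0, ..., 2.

We work with the vertex ordering a < b < c < d < e < f < g < h < i. The simplices of K, each written with vertices in increasing order, are:

  0-simplices (9): a, b, c, d, e, f, g, h, i
  1-simplices (27): ab, ac, ae, af, ag, ai, bc, bd, bg, bh, bi, cd, ce, cf, ch, de, df, dg, di, eg, eh, ei, fg, fh, fi, gh, hi
  2-simplices (18): abc, abi, acf, aeg, aei, afg, bch, bdg, bdi, bgh, cde, cdf, ceh, deg, dfi, ehi, fgh, fhi

giving chain groups C_0 ≅ Z^9, C_1 ≅ Z^27, C_2 ≅ Z^18.

Boundary ∂_1: C_1 → C_0 sends each edge [p,q] (with p < q) to q − p. For instance
  ∂ch = h − c.
As a 9×27 matrix over Z this has rank 8, with invariant factors (1,1,1,1,1,1,1,1).

∂_2: C_2 → C_1 acts by ∂[p,q,r] = [q,r] − [p,r] + [p,q]. For instance
  ∂bgh = gh − bh + bg,
  ∂dfi = fi − di + df.
The resulting 27×18 matrix has rank 17, and its Smith normal form has invariant factors (1,1,1,1,1,1,1,1,1,1,1,1,1,1,1,1,1).

Computing H_k = (kernel of ∂_k) / (image of ∂_{k+1}):

  H_0: rank C_0 − rank ∂_1 = 9 − 8 = 1, and the invariant factors of ∂_1 are all 1, so H_0 ≅ Z.
  H_1: rank ker ∂_1 − rank ∂_2 = (27 − 8) − 17 = 2, and the invariant factors of ∂_2 are all 1, so H_1 ≅ Z^2.
  H_2: rank ker ∂_2 − rank ∂_3 = (18 − 17) − 0 = 1, and there is no ∂_3, so H_2 ≅ Z.

H_0 ≅ Z,  H_1 ≅ Z^2,  H_2 ≅ Z.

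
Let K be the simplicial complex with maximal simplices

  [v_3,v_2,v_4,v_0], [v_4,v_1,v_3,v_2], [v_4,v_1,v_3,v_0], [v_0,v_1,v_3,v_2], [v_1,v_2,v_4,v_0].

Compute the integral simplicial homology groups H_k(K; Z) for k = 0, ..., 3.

H_0 = Z,  H_1 = 0,  H_2 = 0,  H_3 = Z.

Take the total order v_0 < v_1 < v_2 < v_3 < v_4 on the vertex set. Then K (dimension 3) consists of the simplices:

  0-simplices (5): [v_0], [v_1], [v_2], [v_3], [v_4]
  1-simplices (10): [v_0,v_1], [v_0,v_2], [v_0,v_3], [v_0,v_4], [v_1,v_2], [v_1,v_3], [v_1,v_4], [v_2,v_3], [v_2,v_4], [v_3,v_4]
  2-simplices (10): [v_0,v_1,v_2], [v_0,v_1,v_3], [v_0,v_1,v_4], [v_0,v_2,v_3], [v_0,v_2,v_4], [v_0,v_3,v_4], [v_1,v_2,v_3], [v_1,v_2,v_4], [v_1,v_3,v_4], [v_2,v_3,v_4]
  3-simplices (5): [v_0,v_1,v_2,v_3], [v_0,v_1,v_2,v_4], [v_0,v_1,v_3,v_4], [v_0,v_2,v_3,v_4], [v_1,v_2,v_3,v_4]

so the chain groups are C_0 ≅ Z^5, C_1 ≅ Z^10, C_2 ≅ Z^10, C_3 ≅ Z^5.

The boundary map ∂_1: C_1 → C_0 is given by ∂[p,q] = [q] − [p].
The resulting 5×10 matrix has rank 4, and its Smith normal form has invariant factors (1,1,1,1).

∂_2: C_2 → C_1 acts by ∂[p,q,r] = [q,r] − [p,r] + [p,q]. For instance
  ∂[v_2,v_3,v_4] = [v_3,v_4] − [v_2,v_4] + [v_2,v_3],
  ∂[v_0,v_1,v_2] = [v_1,v_2] − [v_0,v_2] + [v_0,v_1].
The resulting 10×10 matrix has rank 6, and its Smith normal form has invariant factors (1,1,1,1,1,1).

The boundary map ∂_3: C_3 → C_2 sends each 3-simplex σ to the alternating sum Σ_i (−1)^i (σ with its i-th vertex removed). For instance
  ∂[v_0,v_2,v_3,v_4] = [v_2,v_3,v_4] − [v_0,v_3,v_4] + [v_0,v_2,v_4] − [v_0,v_2,v_3],
  ∂[v_1,v_2,v_3,v_4] = [v_2,v_3,v_4] − [v_1,v_3,v_4] + [v_1,v_2,v_4] − [v_1,v_2,v_3].
As a 10×5 matrix over Z this has rank 4, with invariant factors (1,1,1,1).

Computing H_k = (kernel of ∂_k) / (image of ∂_{k+1}):

  H_0: rank C_0 − rank ∂_1 = 5 − 4 = 1, and the invariant factors of ∂_1 are all 1, so H_0 = Z.
  H_1: rank ker ∂_1 − rank ∂_2 = (10 − 4) − 6 = 0, and the invariant factors of ∂_2 are all 1, so H_1 = 0.
  H_2: rank ker ∂_2 − rank ∂_3 = (10 − 6) − 4 = 0, and the invariant factors of ∂_3 are all 1, so H_2 = 0.
  H_3: rank ker ∂_3 − rank ∂_4 = (5 − 4) − 0 = 1, and there is no ∂_4, so H_3 = Z.

As a check, the Euler characteristic is 5 − 10 + 10 − 5 = 0, which agrees with 1 − 0 + 0 − 1 = 0.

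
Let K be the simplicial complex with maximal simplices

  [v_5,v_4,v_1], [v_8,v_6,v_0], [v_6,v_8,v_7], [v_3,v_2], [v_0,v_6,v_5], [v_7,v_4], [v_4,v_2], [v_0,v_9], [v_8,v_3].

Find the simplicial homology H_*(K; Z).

H_0 ≅ Z,  H_1 ≅ Z^2,  H_2 = 0.

Take the total order v_0 < v_1 < v_2 < v_3 < v_4 < v_5 < v_6 < v_7 < v_8 < v_9 on the vertex set. Then K (dimension 2) consists of the simplices:

  0-simplices (10): [v_0], [v_1], [v_2], [v_3], [v_4], [v_5], [v_6], [v_7], [v_8], [v_9]
  1-simplices (15): (15 of them)
  2-simplices (4): [v_0,v_5,v_6], [v_0,v_6,v_8], [v_1,v_4,v_5], [v_6,v_7,v_8]

Hence C_0 ≅ Z^10, C_1 ≅ Z^15, C_2 ≅ Z^4.

The boundary map ∂_1: C_1 → C_0 is given by ∂[p,q] = [q] − [p].
This gives a 10×15 integer matrix of rank 9; reducing to Smith normal form yields diagonal entries (1,1,1,1,1,1,1,1,1).

Boundary ∂_2: C_2 → C_1 acts by ∂[p,q,r] = [q,r] − [p,r] + [p,q]. For instance
  ∂[v_1,v_4,v_5] = [v_4,v_5] − [v_1,v_5] + [v_1,v_4],
  ∂[v_6,v_7,v_8] = [v_7,v_8] − [v_6,v_8] + [v_6,v_7].
As a 15×4 matrix over Z this has rank 4, with invariant factors (1,1,1,1).

From H_k ≅ ker(∂_k) / im(∂_{k+1}) we obtain:

  H_0: rank C_0 − rank ∂_1 = 10 − 9 = 1, and the invariant factors of ∂_1 are all 1, so H_0 = Z.
  H_1: rank ker ∂_1 − rank ∂_2 = (15 − 9) − 4 = 2, and the invariant factors of ∂_2 are all 1, so H_1 = Z^2.
  H_2: rank ker ∂_2 − rank ∂_3 = (4 − 4) − 0 = 0, and there is no ∂_3, so H_2 = 0.

As a check, the Euler characteristic is 10 − 15 + 4 = -1, which agrees with 1 − 2 + 0 = -1.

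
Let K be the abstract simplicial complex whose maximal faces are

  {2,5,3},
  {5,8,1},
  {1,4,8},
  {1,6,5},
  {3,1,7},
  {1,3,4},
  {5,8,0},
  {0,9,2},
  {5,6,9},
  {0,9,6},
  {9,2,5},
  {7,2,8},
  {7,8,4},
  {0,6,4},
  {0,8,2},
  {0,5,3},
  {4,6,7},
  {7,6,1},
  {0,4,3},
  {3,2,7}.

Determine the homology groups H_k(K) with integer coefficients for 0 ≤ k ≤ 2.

Take the total order 0 < 1 < 2 < 3 < 4 < 5 < 6 < 7 < 8 < 9 on the vertex set. Then K (dimension 2) consists of the simplices:

  0-simplices (10): [0], [1], [2], [3], [4], [5], [6], [7], [8], [9]
  1-simplices (30): (30 of them)
  2-simplices (20): (20 of them)

giving chain groups C_0 ≅ Z^10, C_1 ≅ Z^30, C_2 ≅ Z^20.

Boundary ∂_1: C_1 → C_0 maps an edge to its endpoints' difference, ∂[p,q] = q − p. For instance
  ∂[1,5] = [5] − [1].
The 10×30 boundary matrix has rank 9 and Smith normal form diag(1,1,1,1,1,1,1,1,1).

Boundary ∂_2: C_2 → C_1 maps a triangle to the signed sum of its edges. For instance
  ∂[2,5,9] = [5,9] − [2,9] + [2,5],
  ∂[0,4,6] = [4,6] − [0,6] + [0,4].
The 30×20 boundary matrix has rank 20 and Smith normal form diag(1,1,1,1,1,1,1,1,1,1,1,1,1,1,1,1,1,1,1,2).

Reading off H_k = ker ∂_k / im ∂_{k+1}:

  H_0: rank C_0 − rank ∂_1 = 10 − 9 = 1, and the invariant factors of ∂_1 are all 1, so H_0 = Z.
  H_1: rank ker ∂_1 − rank ∂_2 = (30 − 9) − 20 = 1, and ∂_2 has invariant factor 2 > 1, so H_1 = Z ⊕ Z/2.
  H_2: rank ker ∂_2 − rank ∂_3 = (20 − 20) − 0 = 0, and there is no ∂_3, so H_2 = 0.

As a check, the Euler characteristic is 10 − 30 + 20 = 0, which agrees with 1 − 1 + 0 = 0.

H_0 = Z,  H_1 = Z ⊕ Z/2,  H_2 = 0.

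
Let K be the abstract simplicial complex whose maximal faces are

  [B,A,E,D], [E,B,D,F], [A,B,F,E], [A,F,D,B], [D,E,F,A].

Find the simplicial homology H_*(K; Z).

We work with the vertex ordering A < B < D < E < F. The simplices of K, each written with vertices in increasing order, are:

  0-simplices (5): A, B, D, E, F
  1-simplices (10): AB, AD, AE, AF, BD, BE, BF, DE, DF, EF
  2-simplices (10): ABD, ABE, ABF, ADE, ADF, AEF, BDE, BDF, BEF, DEF
  3-simplices (5): ABDE, ABDF, ABEF, ADEF, BDEF

Hence C_0 ≅ Z^5, C_1 ≅ Z^10, C_2 ≅ Z^10, C_3 ≅ Z^5.

∂_1: C_1 → C_0 sends each edge [p,q] (with p < q) to q − p.
The resulting 5×10 matrix has rank 4, and its Smith normal form has invariant factors (1,1,1,1).

∂_2: C_2 → C_1 acts by ∂[p,q,r] = [q,r] − [p,r] + [p,q]. For instance
  ∂BEF = EF − BF + BE,
  ∂ABD = BD − AD + AB.
As a 10×10 matrix over Z this has rank 6, with invariant factors (1,1,1,1,1,1).

Boundary ∂_3: C_3 → C_2 sends each 3-simplex σ to the alternating sum Σ_i (−1)^i (σ with its i-th vertex removed). For instance
  ∂ADEF = DEF − AEF + ADF − ADE,
  ∂ABEF = BEF − AEF + ABF − ABE.
The 10×5 boundary matrix has rank 4 and Smith normal form diag(1,1,1,1).

Computing H_k = (kernel of ∂_k) / (image of ∂_{k+1}):

  H_0: rank C_0 − rank ∂_1 = 5 − 4 = 1, and the invariant factors of ∂_1 are all 1, so H_0 ≅ Z.
  H_1: rank ker ∂_1 − rank ∂_2 = (10 − 4) − 6 = 0, and the invariant factors of ∂_2 are all 1, so H_1 ≅ 0.
  H_2: rank ker ∂_2 − rank ∂_3 = (10 − 6) − 4 = 0, and the invariant factors of ∂_3 are all 1, so H_2 ≅ 0.
  H_3: rank ker ∂_3 − rank ∂_4 = (5 − 4) − 0 = 1, and there is no ∂_4, so H_3 ≅ Z.

As a check, the Euler characteristic is 5 − 10 + 10 − 5 = 0, which agrees with 1 − 0 + 0 − 1 = 0.

H_0 = Z,  H_1 = 0,  H_2 = 0,  H_3 = Z.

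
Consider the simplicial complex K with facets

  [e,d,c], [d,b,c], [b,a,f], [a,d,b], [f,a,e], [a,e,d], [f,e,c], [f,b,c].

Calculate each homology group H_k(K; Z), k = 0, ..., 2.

Order the vertices as a < b < c < d < e < f. Listing each simplex with vertices in this order, K has dimension 2 with simplices:

  0-simplices (6): a, b, c, d, e, f
  1-simplices (12): ab, ad, ae, af, bc, bd, bf, cd, ce, cf, de, ef
  2-simplices (8): abd, abf, ade, aef, bcd, bcf, cde, cef

Hence C_0 ≅ Z^6, C_1 ≅ Z^12, C_2 ≅ Z^8.

Boundary ∂_1: C_1 → C_0 is given by ∂[p,q] = [q] − [p].
The 6×12 boundary matrix has rank 5 and Smith normal form diag(1,1,1,1,1).

The boundary map ∂_2: C_2 → C_1 acts by ∂[p,q,r] = [q,r] − [p,r] + [p,q]. For instance
  ∂abd = bd − ad + ab,
  ∂bcd = cd − bd + bc.
This gives a 12×8 integer matrix of rank 7; reducing to Smith normal form yields diagonal entries (1,1,1,1,1,1,1).

Now H_k = ker ∂_k / im ∂_{k+1}, so:

  H_0: rank C_0 − rank ∂_1 = 6 − 5 = 1, and the invariant factors of ∂_1 are all 1, so H_0 = Z.
  H_1: rank ker ∂_1 − rank ∂_2 = (12 − 5) − 7 = 0, and the invariant factors of ∂_2 are all 1, so H_1 = 0.
  H_2: rank ker ∂_2 − rank ∂_3 = (8 − 7) − 0 = 1, and there is no ∂_3, so H_2 = Z.

(K is a triangulation of the 2-sphere S^2.)

H_0 = Z,  H_1 = 0,  H_2 = Z.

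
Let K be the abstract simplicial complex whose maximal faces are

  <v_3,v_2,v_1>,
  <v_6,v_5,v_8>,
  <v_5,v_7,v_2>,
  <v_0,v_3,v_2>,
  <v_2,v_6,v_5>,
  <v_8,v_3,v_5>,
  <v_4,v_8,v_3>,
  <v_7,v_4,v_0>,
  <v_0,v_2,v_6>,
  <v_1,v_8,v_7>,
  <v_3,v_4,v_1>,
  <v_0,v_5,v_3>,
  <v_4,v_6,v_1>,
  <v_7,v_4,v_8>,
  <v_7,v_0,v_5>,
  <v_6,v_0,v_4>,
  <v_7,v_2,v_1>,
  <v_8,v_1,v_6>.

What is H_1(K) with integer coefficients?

H_1 = Z × Z/2.

We work with the vertex ordering v_0 < v_1 < v_2 < v_3 < v_4 < v_5 < v_6 < v_7 < v_8. The simplices of K, each written with vertices in increasing order, are:

  0-simplices (9): [v_0], [v_1], [v_2], [v_3], [v_4], [v_5], [v_6], [v_7], [v_8]
  1-simplices (27): (27 of them)
  2-simplices (18): (18 of them)

Hence C_0 ≅ Z^9, C_1 ≅ Z^27, C_2 ≅ Z^18.

Boundary ∂_1: C_1 → C_0 sends each edge [p,q] (with p < q) to q − p. For instance
  ∂[v_4,v_8] = [v_8] − [v_4].
The 9×27 boundary matrix has rank 8 and Smith normal form diag(1,1,1,1,1,1,1,1).

The boundary map ∂_2: C_2 → C_1 sends each 2-simplex [p,q,r] to [q,r] − [p,r] + [p,q]. For instance
  ∂[v_0,v_2,v_3] = [v_2,v_3] − [v_0,v_3] + [v_0,v_2],
  ∂[v_3,v_4,v_8] = [v_4,v_8] − [v_3,v_8] + [v_3,v_4].
This gives a 27×18 integer matrix of rank 18; reducing to Smith normal form yields diagonal entries (1,1,1,1,1,1,1,1,1,1,1,1,1,1,1,1,1,2).

Reading off H_k = ker ∂_k / im ∂_{k+1}:

  H_1: rank ker ∂_1 − rank ∂_2 = (27 − 8) − 18 = 1, and ∂_2 has invariant factor 2 > 1, so H_1 ≅ Z × Z/2.

(K is a triangulation of the Klein bottle.)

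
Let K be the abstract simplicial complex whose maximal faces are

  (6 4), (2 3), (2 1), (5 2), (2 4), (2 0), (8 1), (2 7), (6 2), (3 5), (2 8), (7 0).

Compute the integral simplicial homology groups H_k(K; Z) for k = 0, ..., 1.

Order the vertices as 0 < 1 < 2 < 3 < 4 < 5 < 6 < 7 < 8. Listing each simplex with vertices in this order, K has dimension 1 with simplices:

  0-simplices (9): [0], [1], [2], [3], [4], [5], [6], [7], [8]
  1-simplices (12): [0,2], [0,7], [1,2], [1,8], [2,3], [2,4], [2,5], [2,6], [2,7], [2,8], [3,5], [4,6]

giving chain groups C_0 ≅ Z^9, C_1 ≅ Z^12.

The boundary map ∂_1: C_1 → C_0 is given by ∂[p,q] = [q] − [p].
The 9×12 boundary matrix has rank 8 and Smith normal form diag(1,1,1,1,1,1,1,1).

Now H_k = ker ∂_k / im ∂_{k+1}, so:

  H_0: rank C_0 − rank ∂_1 = 9 − 8 = 1, and the invariant factors of ∂_1 are all 1, so H_0 ≅ Z.
  H_1: rank ker ∂_1 − rank ∂_2 = (12 − 8) − 0 = 4, and there is no ∂_2, so H_1 ≅ Z^4.

H_0 = Z,  H_1 = Z^4.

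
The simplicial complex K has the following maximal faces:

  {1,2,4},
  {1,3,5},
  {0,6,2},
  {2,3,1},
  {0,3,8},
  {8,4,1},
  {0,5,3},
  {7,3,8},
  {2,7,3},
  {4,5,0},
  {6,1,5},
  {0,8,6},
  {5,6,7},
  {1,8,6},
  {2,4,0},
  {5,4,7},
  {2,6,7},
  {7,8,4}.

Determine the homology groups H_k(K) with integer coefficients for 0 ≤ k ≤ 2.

Fix the vertex order 0 < 1 < 2 < 3 < 4 < 5 < 6 < 7 < 8 and write every simplex with vertices in increasing order. Then dim K = 2 and the simplices of K are:

  0-simplices (9): [0], [1], [2], [3], [4], [5], [6], [7], [8]
  1-simplices (27): (27 of them)
  2-simplices (18): [0,2,4], [0,2,6], [0,3,5], [0,3,8], [0,4,5], [0,6,8], [1,2,3], [1,2,4], [1,3,5], [1,4,8], [1,5,6], [1,6,8], [2,3,7], [2,6,7], [3,7,8], [4,5,7], [4,7,8], [5,6,7]

so the chain groups are C_0 ≅ Z^9, C_1 ≅ Z^27, C_2 ≅ Z^18.

∂_1: C_1 → C_0 sends each edge [p,q] (with p < q) to q − p. For instance
  ∂[0,3] = [3] − [0].
The resulting 9×27 matrix has rank 8, and its Smith normal form has invariant factors (1,1,1,1,1,1,1,1).

∂_2: C_2 → C_1 maps a triangle to the signed sum of its edges. For instance
  ∂[2,6,7] = [6,7] − [2,7] + [2,6],
  ∂[0,6,8] = [6,8] − [0,8] + [0,6].
As a 27×18 matrix over Z this has rank 17, with invariant factors (1,1,1,1,1,1,1,1,1,1,1,1,1,1,1,1,1).

Computing H_k = (kernel of ∂_k) / (image of ∂_{k+1}):

  H_0: rank C_0 − rank ∂_1 = 9 − 8 = 1, and the invariant factors of ∂_1 are all 1, so H_0 = Z.
  H_1: rank ker ∂_1 − rank ∂_2 = (27 − 8) − 17 = 2, and the invariant factors of ∂_2 are all 1, so H_1 = Z^2.
  H_2: rank ker ∂_2 − rank ∂_3 = (18 − 17) − 0 = 1, and there is no ∂_3, so H_2 = Z.

(K is a triangulation of the torus T^2.)

H_0 = Z,  H_1 = Z^2,  H_2 = Z.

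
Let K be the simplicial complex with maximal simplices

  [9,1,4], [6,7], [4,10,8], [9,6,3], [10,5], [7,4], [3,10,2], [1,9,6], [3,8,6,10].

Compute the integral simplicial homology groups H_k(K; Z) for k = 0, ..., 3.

H_0 ≅ Z,  H_1 ≅ Z^2,  H_2 = 0,  H_3 = 0.

Take the total order 1 < 2 < 3 < 4 < 5 < 6 < 7 < 8 < 9 < 10 on the vertex set. Then K (dimension 3) consists of the simplices:

  0-simplices (10): [1], [2], [3], [4], [5], [6], [7], [8], [9], [10]
  1-simplices (19): [1,4], [1,6], [1,9], [2,3], [2,10], [3,6], [3,8], [3,9], [3,10], [4,7], [4,8], [4,9], [4,10], [5,10], [6,7], [6,8], [6,9], [6,10], [8,10]
  2-simplices (9): [1,4,9], [1,6,9], [2,3,10], [3,6,8], [3,6,9], [3,6,10], [3,8,10], [4,8,10], [6,8,10]
  3-simplices (1): [3,6,8,10]

giving chain groups C_0 ≅ Z^10, C_1 ≅ Z^19, C_2 ≅ Z^9, C_3 ≅ Z^1.

∂_1: C_1 → C_0 maps an edge to its endpoints' difference, ∂[p,q] = q − p.
As a 10×19 matrix over Z this has rank 9, with invariant factors (1,1,1,1,1,1,1,1,1).

The boundary map ∂_2: C_2 → C_1 acts by ∂[p,q,r] = [q,r] − [p,r] + [p,q]. For instance
  ∂[2,3,10] = [3,10] − [2,10] + [2,3],
  ∂[1,6,9] = [6,9] − [1,9] + [1,6].
The 19×9 boundary matrix has rank 8 and Smith normal form diag(1,1,1,1,1,1,1,1).

Boundary ∂_3: C_3 → C_2 sends each 3-simplex σ to the alternating sum Σ_i (−1)^i (σ with its i-th vertex removed). For instance
  ∂[3,6,8,10] = [6,8,10] − [3,8,10] + [3,6,10] − [3,6,8].
As a 9×1 matrix over Z this has rank 1, with invariant factors (1).

Reading off H_k = ker ∂_k / im ∂_{k+1}:

  H_0: rank C_0 − rank ∂_1 = 10 − 9 = 1, and the invariant factors of ∂_1 are all 1, so H_0 ≅ Z.
  H_1: rank ker ∂_1 − rank ∂_2 = (19 − 9) − 8 = 2, and the invariant factors of ∂_2 are all 1, so H_1 ≅ Z^2.
  H_2: rank ker ∂_2 − rank ∂_3 = (9 − 8) − 1 = 0, and the invariant factors of ∂_3 are all 1, so H_2 ≅ 0.
  H_3: rank ker ∂_3 − rank ∂_4 = (1 − 1) − 0 = 0, and there is no ∂_4, so H_3 ≅ 0.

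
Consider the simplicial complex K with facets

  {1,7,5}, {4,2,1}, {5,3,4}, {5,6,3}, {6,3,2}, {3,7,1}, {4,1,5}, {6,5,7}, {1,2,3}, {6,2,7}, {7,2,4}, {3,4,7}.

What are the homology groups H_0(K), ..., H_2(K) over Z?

We work with the vertex ordering 1 < 2 < 3 < 4 < 5 < 6 < 7. The simplices of K, each written with vertices in increasing order, are:

  0-simplices (7): [1], [2], [3], [4], [5], [6], [7]
  1-simplices (18): [1,2], [1,3], [1,4], [1,5], [1,7], [2,3], [2,4], [2,6], [2,7], [3,4], [3,5], [3,6], [3,7], [4,5], [4,7], [5,6], [5,7], [6,7]
  2-simplices (12): [1,2,3], [1,2,4], [1,3,7], [1,4,5], [1,5,7], [2,3,6], [2,4,7], [2,6,7], [3,4,5], [3,4,7], [3,5,6], [5,6,7]

so the chain groups are C_0 ≅ Z^7, C_1 ≅ Z^18, C_2 ≅ Z^12.

Boundary ∂_1: C_1 → C_0 sends each edge [p,q] (with p < q) to q − p. For instance
  ∂[1,4] = [4] − [1].
As a 7×18 matrix over Z this has rank 6, with invariant factors (1,1,1,1,1,1).

∂_2: C_2 → C_1 acts by ∂[p,q,r] = [q,r] − [p,r] + [p,q]. For instance
  ∂[5,6,7] = [6,7] − [5,7] + [5,6],
  ∂[1,3,7] = [3,7] − [1,7] + [1,3].
This gives a 18×12 integer matrix of rank 12; reducing to Smith normal form yields diagonal entries (1,1,1,1,1,1,1,1,1,1,1,2).

Computing H_k = (kernel of ∂_k) / (image of ∂_{k+1}):

  H_0: rank C_0 − rank ∂_1 = 7 − 6 = 1, and the invariant factors of ∂_1 are all 1, so H_0 = Z.
  H_1: rank ker ∂_1 − rank ∂_2 = (18 − 6) − 12 = 0, and ∂_2 has invariant factor 2 > 1, so H_1 = Z/2.
  H_2: rank ker ∂_2 − rank ∂_3 = (12 − 12) − 0 = 0, and there is no ∂_3, so H_2 = 0.

As a check, the Euler characteristic is 7 − 18 + 12 = 1, which agrees with 1 − 0 + 0 = 1.
(K is a triangulation of the real projective plane RP^2.)

H_0 = Z,  H_1 = Z/2,  H_2 = 0.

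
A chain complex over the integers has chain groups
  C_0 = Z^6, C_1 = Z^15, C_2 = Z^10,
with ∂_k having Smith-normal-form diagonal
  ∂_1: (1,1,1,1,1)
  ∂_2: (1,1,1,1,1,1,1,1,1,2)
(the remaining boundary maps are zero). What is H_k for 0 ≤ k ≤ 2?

H_0 ≅ Z,  H_1 ≅ Z/2,  H_2 = 0.

H_0: b_0 = 6 − 0 − 5 = 1; torsion from ∂_1 factors > 1: none. So H_0 ≅ Z.
H_1: b_1 = 15 − 5 − 10 = 0; torsion from ∂_2 factors > 1: [2]. So H_1 ≅ Z/2.
H_2: b_2 = 10 − 10 − 0 = 0; torsion from ∂_3 factors > 1: none. So H_2 ≅ 0.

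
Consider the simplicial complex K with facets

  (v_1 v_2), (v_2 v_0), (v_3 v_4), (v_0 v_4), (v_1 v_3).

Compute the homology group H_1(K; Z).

K has 5 vertices, 5 edges.
rank ∂_1 = 4, rank ∂_2 = 0 ⇒ b_1 = 5 − 4 − 0 = 1. So H_1 ≅ Z.

H_1 ≅ Z.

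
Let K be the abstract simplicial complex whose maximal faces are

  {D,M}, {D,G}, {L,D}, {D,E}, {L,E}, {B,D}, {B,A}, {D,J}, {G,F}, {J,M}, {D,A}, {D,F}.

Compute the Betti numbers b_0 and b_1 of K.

Fix the vertex order A < B < D < E < F < G < J < L < M and write every simplex with vertices in increasing order. Then dim K = 1 and the simplices of K are:

  0-simplices (9): A, B, D, E, F, G, J, L, M
  1-simplices (12): AB, AD, BD, DE, DF, DG, DJ, DL, DM, EL, FG, JM

giving chain groups C_0 ≅ Z^9, C_1 ≅ Z^12.

Boundary ∂_1: C_1 → C_0 maps an edge to its endpoints' difference, ∂[p,q] = q − p. For instance
  ∂DG = G − D.
This gives a 9×12 integer matrix of rank 8; reducing to Smith normal form yields diagonal entries (1,1,1,1,1,1,1,1).

Reading off H_k = ker ∂_k / im ∂_{k+1}:

  H_0: rank C_0 − rank ∂_1 = 9 − 8 = 1, and the invariant factors of ∂_1 are all 1, so H_0 = Z.
  H_1: rank ker ∂_1 − rank ∂_2 = (12 − 8) − 0 = 4, and there is no ∂_2, so H_1 = Z^4.

As a check, the Euler characteristic is 9 − 12 = -3, which agrees with 1 − 4 = -3.
(K is a triangulation of a wedge of 4 circles.)

Hence the Betti numbers are b_0 = 1, b_1 = 4.

b_0 = 1, b_1 = 4.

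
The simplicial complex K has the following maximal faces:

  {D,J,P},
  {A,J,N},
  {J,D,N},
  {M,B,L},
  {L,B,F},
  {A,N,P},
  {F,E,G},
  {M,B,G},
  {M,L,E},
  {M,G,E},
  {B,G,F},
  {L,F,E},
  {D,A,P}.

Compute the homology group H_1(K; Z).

H_1 ≅ Z.

Fix the vertex order A < B < D < E < F < G < J < L < M < N < P and write every simplex with vertices in increasing order. Then dim K = 2 and the simplices of K are:

  0-simplices (11): A, B, D, E, F, G, J, L, M, N, P
  1-simplices (22): AD, AJ, AN, AP, BF, BG, BL, BM, DJ, DN, DP, EF, EG, EL, EM, FG, FL, GM, JN, JP, LM, NP
  2-simplices (13): ADP, AJN, ANP, BFG, BFL, BGM, BLM, DJN, DJP, EFG, EFL, EGM, ELM

so the chain groups are C_0 ≅ Z^11, C_1 ≅ Z^22, C_2 ≅ Z^13.

∂_1: C_1 → C_0 maps an edge to its endpoints' difference, ∂[p,q] = q − p.
The resulting 11×22 matrix has rank 9, and its Smith normal form has invariant factors (1,1,1,1,1,1,1,1,1).

Boundary ∂_2: C_2 → C_1 sends each 2-simplex [p,q,r] to [q,r] − [p,r] + [p,q]. For instance
  ∂ADP = DP − AP + AD,
  ∂BGM = GM − BM + BG.
This gives a 22×13 integer matrix of rank 12; reducing to Smith normal form yields diagonal entries (1,1,1,1,1,1,1,1,1,1,1,1).

Computing H_k = (kernel of ∂_k) / (image of ∂_{k+1}):

  H_1: rank ker ∂_1 − rank ∂_2 = (22 − 9) − 12 = 1, and the invariant factors of ∂_2 are all 1, so H_1 ≅ Z.

(K is a triangulation of the disjoint union of the Möbius band and the 2-sphere S^2.)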